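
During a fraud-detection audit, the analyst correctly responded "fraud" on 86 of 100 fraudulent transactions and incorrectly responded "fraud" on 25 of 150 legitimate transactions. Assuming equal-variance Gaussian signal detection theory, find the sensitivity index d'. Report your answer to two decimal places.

H = 86/100 = 0.8600
FA = 25/150 = 0.1667
Φ⁻¹(H) = Φ⁻¹(0.8600) = 1.0803
Φ⁻¹(FA) = Φ⁻¹(0.1667) = -0.9673
d' = z(H) − z(FA) = 1.0803 − (-0.9673) = 2.0476

d' = 2.05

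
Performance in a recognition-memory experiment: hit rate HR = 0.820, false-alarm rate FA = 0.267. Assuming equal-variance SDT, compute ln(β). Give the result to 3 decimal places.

ln β = -0.226

z(0.820) = 0.9154, z(0.267) = -0.6219
ln β = −½·[z(H)² − z(FA)²] = −0.5 × (0.8380 − 0.3868) = -0.2256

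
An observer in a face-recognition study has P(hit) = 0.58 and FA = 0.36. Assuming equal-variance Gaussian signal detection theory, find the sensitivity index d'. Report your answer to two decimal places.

z(0.58) = 0.202, z(0.36) = -0.358
d' = z(H) − z(FA) = 0.202 − (-0.358) = 0.560

d' = 0.56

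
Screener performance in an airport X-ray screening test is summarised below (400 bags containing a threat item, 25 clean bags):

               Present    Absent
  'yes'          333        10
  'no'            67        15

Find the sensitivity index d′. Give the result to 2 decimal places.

d′ = 1.22

H = 333/400 = 0.8325
FA = 10/25 = 0.4000
z(H) = 0.964
z(FA) = -0.253
d' = z(H) − z(FA) = 0.964 − (-0.253) = 1.217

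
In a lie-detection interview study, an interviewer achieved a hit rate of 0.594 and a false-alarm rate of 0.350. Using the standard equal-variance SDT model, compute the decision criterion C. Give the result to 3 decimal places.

C = 0.074

z(0.594) = 0.2378, z(0.350) = -0.3853
c = −½·[z(H) + z(FA)] = −0.5 × (0.2378 + (-0.3853)) = 0.07375
c > 0: the interviewer has a conservative response bias.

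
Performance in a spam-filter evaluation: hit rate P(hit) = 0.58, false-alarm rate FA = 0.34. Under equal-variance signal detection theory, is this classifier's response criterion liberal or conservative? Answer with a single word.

conservative

z(H) = 0.202, z(FA) = -0.412
c = −½·(z(H) + z(FA)) = 0.105
c > 0 → conservative criterion (biased toward responding “no”).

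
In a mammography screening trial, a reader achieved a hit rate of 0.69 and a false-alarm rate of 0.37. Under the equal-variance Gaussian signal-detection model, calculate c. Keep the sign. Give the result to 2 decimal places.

z(H) = 0.496
z(FA) = -0.332
c = −½·[z(H) + z(FA)] = −0.5 × (0.496 + (-0.332)) = -0.082

c = -0.08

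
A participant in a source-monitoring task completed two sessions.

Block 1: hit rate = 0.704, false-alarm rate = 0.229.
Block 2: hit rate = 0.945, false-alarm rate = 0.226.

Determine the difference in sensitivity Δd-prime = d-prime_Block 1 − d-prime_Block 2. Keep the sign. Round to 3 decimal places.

Block 1: z(0.704) = 0.5359, z(0.229) = -0.7421, d' = 1.2780
Block 2: z(0.945) = 1.5982, z(0.226) = -0.7521, d' = 2.3503
Δd' = d'_Block 1 − d'_Block 2 = 1.2780 − 2.3503 = -1.0723
Block 2 has the higher sensitivity.

Δd-prime = -1.072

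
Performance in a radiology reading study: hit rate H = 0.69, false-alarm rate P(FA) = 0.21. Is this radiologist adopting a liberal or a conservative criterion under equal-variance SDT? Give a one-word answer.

conservative

z(H) = 0.496, z(FA) = -0.806
c = −½·(z(H) + z(FA)) = 0.155
c > 0 → conservative criterion (biased toward responding “no”).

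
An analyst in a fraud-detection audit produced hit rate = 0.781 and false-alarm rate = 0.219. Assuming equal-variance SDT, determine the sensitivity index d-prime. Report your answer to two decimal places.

d-prime = 1.55

z(H) = z(0.781) = 0.7756
z(FA) = z(0.219) = -0.7756
d' = z(H) − z(FA) = 0.7756 − (-0.7756) = 1.5512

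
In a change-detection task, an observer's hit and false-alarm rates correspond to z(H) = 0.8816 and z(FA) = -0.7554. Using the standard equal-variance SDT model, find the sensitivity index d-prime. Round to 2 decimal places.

d' = z(H) − z(FA) = 0.8816 − (-0.7554) = 1.6370

d-prime = 1.64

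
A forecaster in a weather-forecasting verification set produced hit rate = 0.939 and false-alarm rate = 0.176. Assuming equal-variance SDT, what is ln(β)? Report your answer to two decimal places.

z(H) = z(0.939) = 1.546
z(FA) = z(0.176) = -0.931
ln β = −½·[z(H)² − z(FA)²] = −0.5 × (2.390 − 0.867) = -0.7615

ln β = -0.76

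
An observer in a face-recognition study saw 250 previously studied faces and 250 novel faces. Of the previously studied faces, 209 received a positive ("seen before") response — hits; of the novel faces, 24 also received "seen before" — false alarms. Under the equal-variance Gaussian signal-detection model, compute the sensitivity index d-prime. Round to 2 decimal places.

d-prime = 2.28

H = 209/250 = 0.8360
FA = 24/250 = 0.0960
z(H) = 0.978
z(FA) = -1.305
d' = z(H) − z(FA) = 0.978 − (-1.305) = 2.283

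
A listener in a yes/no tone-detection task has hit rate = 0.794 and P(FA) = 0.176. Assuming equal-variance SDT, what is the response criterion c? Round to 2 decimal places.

z(0.794) = 0.820, z(0.176) = -0.931
c = −½·[z(H) + z(FA)] = −0.5 × (0.820 + (-0.931)) = 0.0555
c > 0: the listener has a conservative response bias.

c = 0.06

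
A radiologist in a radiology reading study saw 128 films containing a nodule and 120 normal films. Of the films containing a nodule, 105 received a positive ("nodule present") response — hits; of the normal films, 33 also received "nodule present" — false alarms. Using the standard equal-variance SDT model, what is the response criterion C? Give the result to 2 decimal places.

C = -0.16

H = 105/128 = 0.8203
FA = 33/120 = 0.2750
Φ⁻¹(H) = 0.917
Φ⁻¹(FA) = -0.598
c = −½·[z(H) + z(FA)] = −0.5 × (0.917 + (-0.598)) = -0.1595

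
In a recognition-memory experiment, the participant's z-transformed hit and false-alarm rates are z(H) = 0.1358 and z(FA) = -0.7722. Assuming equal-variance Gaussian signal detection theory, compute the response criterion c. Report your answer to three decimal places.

c = −½·[z(H) + z(FA)] = −½·(0.1358 + (-0.7722)) = 0.3182

c = 0.318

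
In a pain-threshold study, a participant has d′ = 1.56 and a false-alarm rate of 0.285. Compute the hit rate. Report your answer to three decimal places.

hit rate = 0.839

z(false-alarm rate) = z(0.285) = -0.5681
z(H) = z(FA) + d' = -0.5681 + 1.56 = 0.9919
hit rate = Φ(0.9919) = 0.8394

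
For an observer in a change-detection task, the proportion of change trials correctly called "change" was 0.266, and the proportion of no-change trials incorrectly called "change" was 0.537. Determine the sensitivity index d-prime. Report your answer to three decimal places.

d-prime = -0.718

z(H) = z(0.266) = -0.6250
z(FA) = z(0.537) = 0.0929
d' = z(H) − z(FA) = -0.6250 − 0.0929 = -0.7179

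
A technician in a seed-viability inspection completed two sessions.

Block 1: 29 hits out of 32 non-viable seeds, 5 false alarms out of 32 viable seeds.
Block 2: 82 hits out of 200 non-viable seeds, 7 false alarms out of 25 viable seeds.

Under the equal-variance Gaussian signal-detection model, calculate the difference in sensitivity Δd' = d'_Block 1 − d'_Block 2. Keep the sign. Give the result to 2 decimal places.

Δd' = 1.97

Block 1: z(0.9062) = 1.318, z(0.1562) = -1.010, d' = 2.328
Block 2: z(0.4100) = -0.228, z(0.2800) = -0.583, d' = 0.355
Δd' = d'_Block 1 − d'_Block 2 = 2.328 − 0.355 = 1.973
Block 1 has the higher sensitivity.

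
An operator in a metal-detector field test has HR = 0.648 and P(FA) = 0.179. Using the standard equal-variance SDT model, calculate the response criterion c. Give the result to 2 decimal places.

c = 0.27

Φ⁻¹(H) = 0.380
Φ⁻¹(FA) = -0.919
c = −½·[z(H) + z(FA)] = −0.5 × (0.380 + (-0.919)) = 0.2695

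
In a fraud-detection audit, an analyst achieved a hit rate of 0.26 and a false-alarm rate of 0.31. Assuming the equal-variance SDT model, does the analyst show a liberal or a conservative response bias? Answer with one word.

conservative

z(H) = -0.643, z(FA) = -0.496
c = −½·(z(H) + z(FA)) = 0.5695
c > 0 → conservative criterion (biased toward responding “no”).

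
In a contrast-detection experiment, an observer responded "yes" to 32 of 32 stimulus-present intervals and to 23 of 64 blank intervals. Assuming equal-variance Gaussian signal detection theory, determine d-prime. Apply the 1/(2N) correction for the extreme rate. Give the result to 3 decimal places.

The hit rate is 32/32 = 1, so apply the 1/(2N) correction: H → 1 − 1/(2·32) = 0.98438.
z(H) = z(0.98438) = 2.1540
z(FA) = z(0.35938) = -0.3601
d' = 2.1540 − (-0.3601) = 2.5141

d-prime = 2.514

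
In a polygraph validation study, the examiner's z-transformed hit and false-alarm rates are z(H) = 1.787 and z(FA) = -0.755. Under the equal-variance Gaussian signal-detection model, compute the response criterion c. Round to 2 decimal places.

c = −½·[z(H) + z(FA)] = −½·(1.787 + (-0.755)) = -0.516

c = -0.52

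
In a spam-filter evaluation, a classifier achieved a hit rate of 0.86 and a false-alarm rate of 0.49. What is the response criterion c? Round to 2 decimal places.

c = -0.53

z(H) = 1.0803
z(FA) = -0.0251
c = −½·[z(H) + z(FA)] = −0.5 × (1.0803 + (-0.0251)) = -0.5276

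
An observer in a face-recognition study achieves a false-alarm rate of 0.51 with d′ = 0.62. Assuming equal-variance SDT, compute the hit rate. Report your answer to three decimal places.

z(false-alarm rate) = z(0.51) = 0.0251
z(H) = z(FA) + d' = 0.0251 + 0.62 = 0.6451
hit rate = Φ(0.6451) = 0.7406

hit rate = 0.741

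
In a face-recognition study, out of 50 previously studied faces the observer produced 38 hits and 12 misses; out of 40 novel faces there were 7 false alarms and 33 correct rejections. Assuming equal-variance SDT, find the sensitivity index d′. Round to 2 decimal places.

H = 38/50 = 0.7600
FA = 7/40 = 0.1750
z(0.7600) = 0.706, z(0.1750) = -0.935
d' = z(H) − z(FA) = 0.706 − (-0.935) = 1.641

d′ = 1.64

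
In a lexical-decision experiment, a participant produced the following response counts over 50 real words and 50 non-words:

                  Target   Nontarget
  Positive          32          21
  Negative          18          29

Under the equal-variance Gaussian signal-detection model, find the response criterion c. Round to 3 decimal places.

c = -0.078

H = 32/50 = 0.6400
FA = 21/50 = 0.4200
z(H) = 0.3585
z(FA) = -0.2019
c = −½·[z(H) + z(FA)] = −0.5 × (0.3585 + (-0.2019)) = -0.0783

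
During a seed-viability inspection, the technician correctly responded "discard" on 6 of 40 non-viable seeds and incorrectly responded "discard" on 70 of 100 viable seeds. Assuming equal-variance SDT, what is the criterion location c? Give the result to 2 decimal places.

c = 0.26

H = 6/40 = 0.1500
FA = 70/100 = 0.7000
z(H) = -1.036
z(FA) = 0.524
c = −½·[z(H) + z(FA)] = −0.5 × (-1.036 + 0.524) = 0.256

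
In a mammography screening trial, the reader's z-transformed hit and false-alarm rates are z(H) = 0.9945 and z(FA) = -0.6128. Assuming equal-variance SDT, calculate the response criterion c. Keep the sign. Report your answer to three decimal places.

c = -0.191

c = −½·[z(H) + z(FA)] = −½·(0.9945 + (-0.6128)) = -0.19085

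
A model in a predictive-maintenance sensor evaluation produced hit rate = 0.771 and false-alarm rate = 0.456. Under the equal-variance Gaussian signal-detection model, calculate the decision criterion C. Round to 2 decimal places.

C = -0.32

Φ⁻¹(H) = 0.7421
Φ⁻¹(FA) = -0.1105
c = −½·[z(H) + z(FA)] = −0.5 × (0.7421 + (-0.1105)) = -0.3158
c < 0: the model has a liberal response bias.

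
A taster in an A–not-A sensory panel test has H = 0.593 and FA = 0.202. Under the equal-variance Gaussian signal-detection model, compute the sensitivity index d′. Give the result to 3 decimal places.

d′ = 1.070

Φ⁻¹(H) = Φ⁻¹(0.593) = 0.2353
Φ⁻¹(FA) = Φ⁻¹(0.202) = -0.8345
d' = z(H) − z(FA) = 0.2353 − (-0.8345) = 1.0698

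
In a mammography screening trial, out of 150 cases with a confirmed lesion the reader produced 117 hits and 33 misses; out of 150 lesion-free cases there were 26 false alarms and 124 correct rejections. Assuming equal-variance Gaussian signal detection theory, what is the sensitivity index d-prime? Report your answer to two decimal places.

H = 117/150 = 0.7800
FA = 26/150 = 0.1733
Φ⁻¹(H) = Φ⁻¹(0.7800) = 0.772
Φ⁻¹(FA) = Φ⁻¹(0.1733) = -0.941
d' = z(H) − z(FA) = 0.772 − (-0.941) = 1.713

d-prime = 1.71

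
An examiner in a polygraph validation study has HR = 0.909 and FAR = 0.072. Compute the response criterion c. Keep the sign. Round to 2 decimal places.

c = 0.06

z(H) = z(0.909) = 1.3346
z(FA) = z(0.072) = -1.4611
c = −½·[z(H) + z(FA)] = −0.5 × (1.3346 + (-1.4611)) = 0.06325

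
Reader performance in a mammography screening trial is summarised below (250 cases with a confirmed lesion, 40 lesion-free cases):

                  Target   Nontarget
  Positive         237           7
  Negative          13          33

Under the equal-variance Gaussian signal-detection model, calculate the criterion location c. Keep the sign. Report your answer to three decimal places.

c = -0.346

H = 237/250 = 0.9480
FA = 7/40 = 0.1750
Φ⁻¹(H) = Φ⁻¹(0.9480) = 1.6258
Φ⁻¹(FA) = Φ⁻¹(0.1750) = -0.9346
c = −½·[z(H) + z(FA)] = −0.5 × (1.6258 + (-0.9346)) = -0.3456
c < 0: the reader has a liberal response bias.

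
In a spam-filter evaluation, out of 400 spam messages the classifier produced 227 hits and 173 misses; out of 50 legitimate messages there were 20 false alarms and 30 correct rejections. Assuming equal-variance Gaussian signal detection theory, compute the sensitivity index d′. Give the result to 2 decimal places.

H = 227/400 = 0.5675
FA = 20/50 = 0.4000
z(H) = 0.170
z(FA) = -0.253
d' = z(H) − z(FA) = 0.170 − (-0.253) = 0.423

d′ = 0.42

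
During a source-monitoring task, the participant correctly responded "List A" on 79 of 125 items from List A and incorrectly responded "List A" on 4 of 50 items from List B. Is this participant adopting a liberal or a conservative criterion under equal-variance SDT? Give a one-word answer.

z(H) = 0.337, z(FA) = -1.405
c = −½·(z(H) + z(FA)) = 0.534
c > 0 → conservative criterion (biased toward responding “no”).

conservative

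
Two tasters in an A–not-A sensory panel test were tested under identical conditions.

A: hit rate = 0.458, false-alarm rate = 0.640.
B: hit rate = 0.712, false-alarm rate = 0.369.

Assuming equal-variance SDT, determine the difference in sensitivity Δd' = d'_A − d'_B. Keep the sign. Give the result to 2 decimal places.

A: z(0.458) = -0.105, z(0.640) = 0.358, d' = -0.463
B: z(0.712) = 0.559, z(0.369) = -0.335, d' = 0.894
Δd' = d'_A − d'_B = -0.463 − 0.894 = -1.357
B has the higher sensitivity.

Δd' = -1.36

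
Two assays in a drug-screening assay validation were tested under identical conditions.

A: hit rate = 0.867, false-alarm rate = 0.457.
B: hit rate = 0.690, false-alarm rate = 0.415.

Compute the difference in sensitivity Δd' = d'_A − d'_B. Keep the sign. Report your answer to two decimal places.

Δd' = 0.51

A: z(0.867) = 1.112, z(0.457) = -0.108, d' = 1.220
B: z(0.690) = 0.496, z(0.415) = -0.215, d' = 0.711
Δd' = d'_A − d'_B = 1.220 − 0.711 = 0.509
A has the higher sensitivity.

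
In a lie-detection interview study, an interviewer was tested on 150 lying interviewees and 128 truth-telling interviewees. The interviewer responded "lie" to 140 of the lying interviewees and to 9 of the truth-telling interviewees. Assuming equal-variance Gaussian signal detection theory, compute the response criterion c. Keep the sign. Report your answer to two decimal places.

H = 140/150 = 0.9333
FA = 9/128 = 0.0703
z(H) = z(0.9333) = 1.501
z(FA) = z(0.0703) = -1.474
c = −½·[z(H) + z(FA)] = −0.5 × (1.501 + (-1.474)) = -0.0135
c < 0: the interviewer has a liberal response bias.

c = -0.01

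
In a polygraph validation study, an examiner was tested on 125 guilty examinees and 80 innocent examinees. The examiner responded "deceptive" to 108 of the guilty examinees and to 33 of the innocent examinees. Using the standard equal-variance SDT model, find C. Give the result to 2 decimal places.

C = -0.44

H = 108/125 = 0.8640
FA = 33/80 = 0.4125
Φ⁻¹(H) = Φ⁻¹(0.8640) = 1.0985
Φ⁻¹(FA) = Φ⁻¹(0.4125) = -0.2211
c = −½·[z(H) + z(FA)] = −0.5 × (1.0985 + (-0.2211)) = -0.4387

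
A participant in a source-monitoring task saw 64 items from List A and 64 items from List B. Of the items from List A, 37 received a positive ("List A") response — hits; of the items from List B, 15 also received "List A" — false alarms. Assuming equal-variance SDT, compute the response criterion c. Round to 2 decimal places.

c = 0.26

H = 37/64 = 0.5781
FA = 15/64 = 0.2344
Φ⁻¹(H) = 0.1970
Φ⁻¹(FA) = -0.7244
c = −½·[z(H) + z(FA)] = −0.5 × (0.1970 + (-0.7244)) = 0.2637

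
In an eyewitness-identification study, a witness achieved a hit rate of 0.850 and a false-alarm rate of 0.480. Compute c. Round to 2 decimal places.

z(H) = z(0.850) = 1.036
z(FA) = z(0.480) = -0.050
c = −½·[z(H) + z(FA)] = −0.5 × (1.036 + (-0.050)) = -0.493
c < 0: the witness has a liberal response bias.

c = -0.49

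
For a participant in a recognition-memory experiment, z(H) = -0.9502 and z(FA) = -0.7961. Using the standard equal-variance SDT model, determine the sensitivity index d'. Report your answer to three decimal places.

d' = z(H) − z(FA) = -0.9502 − (-0.7961) = -0.1541

d' = -0.154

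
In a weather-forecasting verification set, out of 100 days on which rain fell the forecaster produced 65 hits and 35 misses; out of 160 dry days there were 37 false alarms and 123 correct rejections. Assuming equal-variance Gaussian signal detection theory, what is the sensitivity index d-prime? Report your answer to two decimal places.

d-prime = 1.12

H = 65/100 = 0.6500
FA = 37/160 = 0.2313
z(H) = z(0.6500) = 0.3853
z(FA) = z(0.2313) = -0.7346
d' = z(H) − z(FA) = 0.3853 − (-0.7346) = 1.1199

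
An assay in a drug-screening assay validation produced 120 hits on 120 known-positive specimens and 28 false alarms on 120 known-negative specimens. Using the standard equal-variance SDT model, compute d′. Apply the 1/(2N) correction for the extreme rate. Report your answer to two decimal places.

d′ = 3.37

The hit rate is 120/120 = 1, so apply the 1/(2N) correction: H → 1 − 1/(2·120) = 0.99583.
z(H) = z(0.99583) = 2.638
z(FA) = z(0.23333) = -0.728
d' = 2.638 − (-0.728) = 3.366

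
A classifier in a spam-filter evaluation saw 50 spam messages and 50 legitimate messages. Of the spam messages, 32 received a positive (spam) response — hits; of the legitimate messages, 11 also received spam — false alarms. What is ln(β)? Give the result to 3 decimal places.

H = 32/50 = 0.6400
FA = 11/50 = 0.2200
z(H) = z(0.6400) = 0.3585
z(FA) = z(0.2200) = -0.7722
ln β = −½·[z(H)² − z(FA)²] = −0.5 × (0.1285 − 0.5963) = 0.2339

ln β = 0.234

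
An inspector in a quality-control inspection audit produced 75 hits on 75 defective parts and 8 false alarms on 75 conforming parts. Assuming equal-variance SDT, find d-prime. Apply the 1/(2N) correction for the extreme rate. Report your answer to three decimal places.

The hit rate is 75/75 = 1, so apply the 1/(2N) correction: H → 1 − 1/(2·75) = 0.99333.
z(H) = z(0.99333) = 2.4746
z(FA) = z(0.10667) = -1.2444
d' = 2.4746 − (-1.2444) = 3.7190

d-prime = 3.719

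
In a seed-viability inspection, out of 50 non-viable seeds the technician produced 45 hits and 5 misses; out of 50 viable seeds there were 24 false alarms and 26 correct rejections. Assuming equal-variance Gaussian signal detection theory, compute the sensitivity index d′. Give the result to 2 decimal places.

d′ = 1.33

H = 45/50 = 0.9000
FA = 24/50 = 0.4800
Φ⁻¹(H) = 1.282
Φ⁻¹(FA) = -0.050
d' = z(H) − z(FA) = 1.282 − (-0.050) = 1.332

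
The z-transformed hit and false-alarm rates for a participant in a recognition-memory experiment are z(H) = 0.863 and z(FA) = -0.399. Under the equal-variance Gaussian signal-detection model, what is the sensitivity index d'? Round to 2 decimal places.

d' = 1.26

d' = z(H) − z(FA) = 0.863 − (-0.399) = 1.262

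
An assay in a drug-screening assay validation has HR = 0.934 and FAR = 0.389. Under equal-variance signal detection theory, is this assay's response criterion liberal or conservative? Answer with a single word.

liberal

z(H) = 1.506, z(FA) = -0.282
c = −½·(z(H) + z(FA)) = -0.612
c < 0 → liberal criterion (biased toward responding “yes”).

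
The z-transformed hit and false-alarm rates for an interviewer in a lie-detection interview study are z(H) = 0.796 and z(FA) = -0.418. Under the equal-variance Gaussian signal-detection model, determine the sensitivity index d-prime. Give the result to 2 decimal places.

d-prime = 1.21

d' = z(H) − z(FA) = 0.796 − (-0.418) = 1.214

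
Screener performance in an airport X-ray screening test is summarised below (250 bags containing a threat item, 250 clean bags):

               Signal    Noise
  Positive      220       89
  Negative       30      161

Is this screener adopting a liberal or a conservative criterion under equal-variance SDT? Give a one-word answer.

z(H) = 1.175, z(FA) = -0.369
c = −½·(z(H) + z(FA)) = -0.403
c < 0 → liberal criterion (biased toward responding “yes”).

liberal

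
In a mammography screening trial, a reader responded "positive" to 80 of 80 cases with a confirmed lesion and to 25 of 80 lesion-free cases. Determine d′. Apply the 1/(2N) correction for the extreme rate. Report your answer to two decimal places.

d′ = 2.99

The hit rate is 80/80 = 1, so apply the 1/(2N) correction: H → 1 − 1/(2·80) = 0.99375.
z(H) = z(0.99375) = 2.498
z(FA) = z(0.31250) = -0.489
d' = 2.498 − (-0.489) = 2.987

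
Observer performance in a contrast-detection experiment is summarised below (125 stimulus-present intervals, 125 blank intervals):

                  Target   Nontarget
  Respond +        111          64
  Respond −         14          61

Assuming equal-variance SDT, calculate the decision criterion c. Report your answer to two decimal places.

H = 111/125 = 0.8880
FA = 64/125 = 0.5120
z(H) = 1.216
z(FA) = 0.030
c = −½·[z(H) + z(FA)] = −0.5 × (1.216 + 0.030) = -0.623

c = -0.62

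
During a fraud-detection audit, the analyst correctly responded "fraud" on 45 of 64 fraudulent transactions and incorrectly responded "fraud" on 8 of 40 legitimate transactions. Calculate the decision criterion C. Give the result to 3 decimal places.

C = 0.154

H = 45/64 = 0.7031
FA = 8/40 = 0.2000
Φ⁻¹(0.7031) = 0.5333, Φ⁻¹(0.2000) = -0.8416
c = −½·[z(H) + z(FA)] = −0.5 × (0.5333 + (-0.8416)) = 0.15415
c > 0: the analyst has a conservative response bias.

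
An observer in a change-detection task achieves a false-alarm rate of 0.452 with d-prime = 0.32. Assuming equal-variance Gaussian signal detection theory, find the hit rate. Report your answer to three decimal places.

hit rate = 0.579

z(false-alarm rate) = z(0.452) = -0.1206
z(H) = z(FA) + d' = -0.1206 + 0.32 = 0.1994
hit rate = Φ(0.1994) = 0.5790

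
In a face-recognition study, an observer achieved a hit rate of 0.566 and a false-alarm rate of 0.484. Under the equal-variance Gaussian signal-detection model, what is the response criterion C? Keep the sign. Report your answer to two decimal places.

C = -0.06

z(H) = z(0.566) = 0.1662
z(FA) = z(0.484) = -0.0401
c = −½·[z(H) + z(FA)] = −0.5 × (0.1662 + (-0.0401)) = -0.06305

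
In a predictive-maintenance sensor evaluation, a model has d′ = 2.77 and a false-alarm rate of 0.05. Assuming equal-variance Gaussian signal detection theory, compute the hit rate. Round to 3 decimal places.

z(false-alarm rate) = z(0.05) = -1.6449
z(H) = z(FA) + d' = -1.6449 + 2.77 = 1.1251
hit rate = Φ(1.1251) = 0.8697

hit rate = 0.870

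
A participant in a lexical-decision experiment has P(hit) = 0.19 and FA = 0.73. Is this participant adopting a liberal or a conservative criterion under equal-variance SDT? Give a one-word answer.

conservative

z(H) = -0.878, z(FA) = 0.613
c = −½·(z(H) + z(FA)) = 0.1325
c > 0 → conservative criterion (biased toward responding “no”).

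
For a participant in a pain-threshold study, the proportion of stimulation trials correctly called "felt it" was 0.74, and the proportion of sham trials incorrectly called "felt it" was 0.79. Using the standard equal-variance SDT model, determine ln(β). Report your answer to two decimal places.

Φ⁻¹(0.74) = 0.643, Φ⁻¹(0.79) = 0.806
ln β = −½·[z(H)² − z(FA)²] = −0.5 × (0.413 − 0.650) = 0.1185

ln β = 0.12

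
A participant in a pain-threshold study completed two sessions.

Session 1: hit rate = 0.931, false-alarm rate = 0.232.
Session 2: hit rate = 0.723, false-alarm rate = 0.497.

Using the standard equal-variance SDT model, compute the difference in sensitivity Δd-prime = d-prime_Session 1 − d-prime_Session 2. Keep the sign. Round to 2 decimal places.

Δd-prime = 1.62

Session 1: z(0.931) = 1.483, z(0.232) = -0.732, d' = 2.215
Session 2: z(0.723) = 0.592, z(0.497) = -0.008, d' = 0.600
Δd' = d'_Session 1 − d'_Session 2 = 2.215 − 0.600 = 1.615
Session 1 has the higher sensitivity.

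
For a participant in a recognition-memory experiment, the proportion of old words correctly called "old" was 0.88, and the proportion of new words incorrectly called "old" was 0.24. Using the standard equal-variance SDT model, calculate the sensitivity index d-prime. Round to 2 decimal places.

z(H) = z(0.88) = 1.1750
z(FA) = z(0.24) = -0.7063
d' = z(H) − z(FA) = 1.1750 − (-0.7063) = 1.8813

d-prime = 1.88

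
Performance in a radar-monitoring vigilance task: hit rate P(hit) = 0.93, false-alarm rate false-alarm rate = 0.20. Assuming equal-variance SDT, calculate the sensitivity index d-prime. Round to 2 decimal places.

z(0.93) = 1.4758, z(0.20) = -0.8416
d' = z(H) − z(FA) = 1.4758 − (-0.8416) = 2.3174

d-prime = 2.32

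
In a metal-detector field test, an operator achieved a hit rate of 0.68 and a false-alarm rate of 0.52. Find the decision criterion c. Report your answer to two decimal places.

Φ⁻¹(0.68) = 0.4677, Φ⁻¹(0.52) = 0.0502
c = −½·[z(H) + z(FA)] = −0.5 × (0.4677 + 0.0502) = -0.25895
c < 0: the operator has a liberal response bias.

c = -0.26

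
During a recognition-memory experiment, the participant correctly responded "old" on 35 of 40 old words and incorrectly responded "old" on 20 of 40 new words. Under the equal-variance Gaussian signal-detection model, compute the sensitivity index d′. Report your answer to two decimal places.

d′ = 1.15

H = 35/40 = 0.8750
FA = 20/40 = 0.5000
z(H) = z(0.8750) = 1.1503
z(FA) = z(0.5000) = 0.0000
d' = z(H) − z(FA) = 1.1503 − 0.0000 = 1.1503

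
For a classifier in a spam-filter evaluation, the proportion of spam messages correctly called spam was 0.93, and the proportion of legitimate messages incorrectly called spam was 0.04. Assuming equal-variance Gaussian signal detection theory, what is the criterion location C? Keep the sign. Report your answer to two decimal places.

C = 0.14

z(H) = z(0.93) = 1.4758
z(FA) = z(0.04) = -1.7507
c = −½·[z(H) + z(FA)] = −0.5 × (1.4758 + (-1.7507)) = 0.13745
c > 0: the classifier has a conservative response bias.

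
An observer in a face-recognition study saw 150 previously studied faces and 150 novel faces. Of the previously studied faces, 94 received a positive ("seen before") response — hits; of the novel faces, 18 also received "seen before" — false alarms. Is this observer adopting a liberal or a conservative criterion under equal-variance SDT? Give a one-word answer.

z(H) = 0.323, z(FA) = -1.175
c = −½·(z(H) + z(FA)) = 0.426
c > 0 → conservative criterion (biased toward responding “no”).

conservative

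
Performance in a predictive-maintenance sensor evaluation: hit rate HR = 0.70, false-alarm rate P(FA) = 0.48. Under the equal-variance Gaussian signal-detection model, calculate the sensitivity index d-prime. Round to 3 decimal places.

z(H) = z(0.70) = 0.5244
z(FA) = z(0.48) = -0.0502
d' = z(H) − z(FA) = 0.5244 − (-0.0502) = 0.5746

d-prime = 0.575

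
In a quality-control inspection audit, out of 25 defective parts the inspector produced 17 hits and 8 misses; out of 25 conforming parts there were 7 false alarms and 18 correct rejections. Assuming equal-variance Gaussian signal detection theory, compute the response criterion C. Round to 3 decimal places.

C = 0.058

H = 17/25 = 0.6800
FA = 7/25 = 0.2800
z(0.6800) = 0.4677, z(0.2800) = -0.5828
c = −½·[z(H) + z(FA)] = −0.5 × (0.4677 + (-0.5828)) = 0.05755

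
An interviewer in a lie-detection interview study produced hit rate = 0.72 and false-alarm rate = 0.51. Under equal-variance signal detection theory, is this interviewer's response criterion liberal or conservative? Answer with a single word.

liberal

z(H) = 0.583, z(FA) = 0.025
c = −½·(z(H) + z(FA)) = -0.304
c < 0 → liberal criterion (biased toward responding “yes”).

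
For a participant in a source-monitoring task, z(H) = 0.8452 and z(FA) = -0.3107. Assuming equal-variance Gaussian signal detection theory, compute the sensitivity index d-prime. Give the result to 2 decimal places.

d-prime = 1.16

d' = z(H) − z(FA) = 0.8452 − (-0.3107) = 1.1559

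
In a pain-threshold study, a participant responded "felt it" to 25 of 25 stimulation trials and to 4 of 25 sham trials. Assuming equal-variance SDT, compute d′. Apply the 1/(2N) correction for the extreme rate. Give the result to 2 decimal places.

The hit rate is 25/25 = 1, so apply the 1/(2N) correction: H → 1 − 1/(2·25) = 0.98000.
z(H) = z(0.98000) = 2.054
z(FA) = z(0.16000) = -0.994
d' = 2.054 − (-0.994) = 3.048

d′ = 3.05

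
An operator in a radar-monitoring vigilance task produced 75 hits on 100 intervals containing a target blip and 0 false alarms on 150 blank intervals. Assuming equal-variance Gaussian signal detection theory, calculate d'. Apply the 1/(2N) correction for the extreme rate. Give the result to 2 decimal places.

The false-alarm rate is 0/150 = 0, so apply the 1/(2N) correction: FA → 1/(2·150) = 0.00333.
z(H) = z(0.75000) = 0.674
z(FA) = z(0.00333) = -2.713
d' = 0.674 − (-2.713) = 3.387

d' = 3.39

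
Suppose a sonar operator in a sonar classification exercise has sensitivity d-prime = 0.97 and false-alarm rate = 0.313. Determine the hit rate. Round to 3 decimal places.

z(false-alarm rate) = z(0.313) = -0.4874
z(H) = z(FA) + d' = -0.4874 + 0.97 = 0.4826
hit rate = Φ(0.4826) = 0.6853

hit rate = 0.685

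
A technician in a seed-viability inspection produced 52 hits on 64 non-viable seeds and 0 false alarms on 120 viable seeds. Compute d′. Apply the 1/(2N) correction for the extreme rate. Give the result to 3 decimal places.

d′ = 3.525

The false-alarm rate is 0/120 = 0, so apply the 1/(2N) correction: FA → 1/(2·120) = 0.00417.
z(H) = z(0.81250) = 0.8871
z(FA) = z(0.00417) = -2.6380
d' = 0.8871 − (-2.6380) = 3.5251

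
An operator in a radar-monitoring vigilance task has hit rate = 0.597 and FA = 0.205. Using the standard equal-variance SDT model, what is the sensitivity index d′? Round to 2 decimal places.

z(H) = z(0.597) = 0.246
z(FA) = z(0.205) = -0.824
d' = z(H) − z(FA) = 0.246 − (-0.824) = 1.070

d′ = 1.07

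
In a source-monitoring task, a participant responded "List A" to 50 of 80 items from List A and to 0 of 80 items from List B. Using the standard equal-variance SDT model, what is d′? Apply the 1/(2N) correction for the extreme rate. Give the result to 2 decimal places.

The false-alarm rate is 0/80 = 0, so apply the 1/(2N) correction: FA → 1/(2·80) = 0.00625.
z(H) = z(0.62500) = 0.319
z(FA) = z(0.00625) = -2.498
d' = 0.319 − (-2.498) = 2.817

d′ = 2.82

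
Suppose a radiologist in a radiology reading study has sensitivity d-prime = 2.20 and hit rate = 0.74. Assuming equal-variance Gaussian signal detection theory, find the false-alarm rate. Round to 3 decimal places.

false-alarm rate = 0.060

z(hit rate) = z(0.74) = 0.6433
z(FA) = z(H) − d' = 0.6433 − 2.20 = -1.5567
false-alarm rate = Φ(-1.5567) = 0.0598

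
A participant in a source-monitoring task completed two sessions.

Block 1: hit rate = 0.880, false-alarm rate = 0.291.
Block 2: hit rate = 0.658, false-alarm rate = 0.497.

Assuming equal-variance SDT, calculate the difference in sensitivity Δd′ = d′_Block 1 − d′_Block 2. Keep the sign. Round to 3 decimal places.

Δd′ = 1.311

Block 1: z(0.880) = 1.1750, z(0.291) = -0.5505, d' = 1.7255
Block 2: z(0.658) = 0.4070, z(0.497) = -0.0075, d' = 0.4145
Δd' = d'_Block 1 − d'_Block 2 = 1.7255 − 0.4145 = 1.3110
Block 1 has the higher sensitivity.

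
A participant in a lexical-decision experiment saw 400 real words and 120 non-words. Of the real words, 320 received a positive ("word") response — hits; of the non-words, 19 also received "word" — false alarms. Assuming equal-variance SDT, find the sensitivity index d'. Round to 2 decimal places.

H = 320/400 = 0.8000
FA = 19/120 = 0.1583
z(0.8000) = 0.842, z(0.1583) = -1.001
d' = z(H) − z(FA) = 0.842 − (-1.001) = 1.843

d' = 1.84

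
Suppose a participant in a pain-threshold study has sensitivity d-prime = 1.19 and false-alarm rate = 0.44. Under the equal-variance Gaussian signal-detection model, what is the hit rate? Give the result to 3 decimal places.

hit rate = 0.851

z(false-alarm rate) = z(0.44) = -0.1510
z(H) = z(FA) + d' = -0.1510 + 1.19 = 1.0390
hit rate = Φ(1.0390) = 0.8506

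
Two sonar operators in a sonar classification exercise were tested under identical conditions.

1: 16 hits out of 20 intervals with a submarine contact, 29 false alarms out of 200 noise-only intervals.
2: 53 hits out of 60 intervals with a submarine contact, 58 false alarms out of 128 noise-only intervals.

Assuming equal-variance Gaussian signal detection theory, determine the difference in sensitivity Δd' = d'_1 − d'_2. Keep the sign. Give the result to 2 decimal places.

1: z(0.8000) = 0.842, z(0.1450) = -1.058, d' = 1.900
2: z(0.8833) = 1.192, z(0.4531) = -0.118, d' = 1.310
Δd' = d'_1 − d'_2 = 1.900 − 1.310 = 0.590
1 has the higher sensitivity.

Δd' = 0.59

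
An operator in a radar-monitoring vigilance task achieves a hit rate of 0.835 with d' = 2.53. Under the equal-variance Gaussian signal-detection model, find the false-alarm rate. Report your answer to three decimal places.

z(hit rate) = z(0.835) = 0.9741
z(FA) = z(H) − d' = 0.9741 − 2.53 = -1.5559
false-alarm rate = Φ(-1.5559) = 0.0599

false-alarm rate = 0.060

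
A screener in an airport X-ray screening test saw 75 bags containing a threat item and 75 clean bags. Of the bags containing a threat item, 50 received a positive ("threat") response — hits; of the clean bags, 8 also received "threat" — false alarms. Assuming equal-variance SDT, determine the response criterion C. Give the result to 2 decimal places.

H = 50/75 = 0.6667
FA = 8/75 = 0.1067
z(H) = z(0.6667) = 0.4308
z(FA) = z(0.1067) = -1.2443
c = −½·[z(H) + z(FA)] = −0.5 × (0.4308 + (-1.2443)) = 0.40675
c > 0: the screener has a conservative response bias.

C = 0.41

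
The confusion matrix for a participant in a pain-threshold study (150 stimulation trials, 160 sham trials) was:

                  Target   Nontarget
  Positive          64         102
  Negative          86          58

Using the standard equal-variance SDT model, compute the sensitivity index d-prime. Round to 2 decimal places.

H = 64/150 = 0.4267
FA = 102/160 = 0.6375
z(0.4267) = -0.1848, z(0.6375) = 0.3518
d' = z(H) − z(FA) = -0.1848 − 0.3518 = -0.5366

d-prime = -0.54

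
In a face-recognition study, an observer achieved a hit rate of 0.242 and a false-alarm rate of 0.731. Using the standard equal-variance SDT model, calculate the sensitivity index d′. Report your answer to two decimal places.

Φ⁻¹(H) = -0.700
Φ⁻¹(FA) = 0.616
d' = z(H) − z(FA) = -0.700 − 0.616 = -1.316

d′ = -1.32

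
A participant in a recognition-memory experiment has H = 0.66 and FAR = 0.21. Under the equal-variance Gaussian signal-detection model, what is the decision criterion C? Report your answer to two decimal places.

z(H) = z(0.66) = 0.412
z(FA) = z(0.21) = -0.806
c = −½·[z(H) + z(FA)] = −0.5 × (0.412 + (-0.806)) = 0.197
c > 0: the participant has a conservative response bias.

C = 0.20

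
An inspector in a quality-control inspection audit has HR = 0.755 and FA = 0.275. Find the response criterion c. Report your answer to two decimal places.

c = -0.05

Φ⁻¹(H) = 0.6903
Φ⁻¹(FA) = -0.5978
c = −½·[z(H) + z(FA)] = −0.5 × (0.6903 + (-0.5978)) = -0.04625
c < 0: the inspector has a liberal response bias.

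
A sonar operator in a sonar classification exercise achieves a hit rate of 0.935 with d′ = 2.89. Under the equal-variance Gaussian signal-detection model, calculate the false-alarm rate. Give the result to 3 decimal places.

false-alarm rate = 0.084

z(hit rate) = z(0.935) = 1.5141
z(FA) = z(H) − d' = 1.5141 − 2.89 = -1.3759
false-alarm rate = Φ(-1.3759) = 0.0844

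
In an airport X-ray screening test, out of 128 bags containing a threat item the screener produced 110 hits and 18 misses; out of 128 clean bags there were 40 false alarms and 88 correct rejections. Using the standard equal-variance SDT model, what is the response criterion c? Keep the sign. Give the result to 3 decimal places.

H = 110/128 = 0.8594
FA = 40/128 = 0.3125
z(H) = z(0.8594) = 1.0776
z(FA) = z(0.3125) = -0.4888
c = −½·[z(H) + z(FA)] = −0.5 × (1.0776 + (-0.4888)) = -0.2944
c < 0: the screener has a liberal response bias.

c = -0.294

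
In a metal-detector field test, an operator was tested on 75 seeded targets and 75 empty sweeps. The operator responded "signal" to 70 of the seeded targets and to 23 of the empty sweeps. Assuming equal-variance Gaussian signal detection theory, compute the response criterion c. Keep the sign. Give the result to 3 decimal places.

c = -0.498

H = 70/75 = 0.9333
FA = 23/75 = 0.3067
Φ⁻¹(H) = 1.5008
Φ⁻¹(FA) = -0.5052
c = −½·[z(H) + z(FA)] = −0.5 × (1.5008 + (-0.5052)) = -0.4978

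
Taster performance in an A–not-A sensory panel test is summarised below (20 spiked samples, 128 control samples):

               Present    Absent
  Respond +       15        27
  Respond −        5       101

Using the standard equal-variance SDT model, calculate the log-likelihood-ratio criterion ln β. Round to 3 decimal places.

ln β = 0.095

H = 15/20 = 0.7500
FA = 27/128 = 0.2109
z(H) = z(0.7500) = 0.6745
z(FA) = z(0.2109) = -0.8033
ln β = −½·[z(H)² − z(FA)²] = −0.5 × (0.4550 − 0.6453) = 0.09515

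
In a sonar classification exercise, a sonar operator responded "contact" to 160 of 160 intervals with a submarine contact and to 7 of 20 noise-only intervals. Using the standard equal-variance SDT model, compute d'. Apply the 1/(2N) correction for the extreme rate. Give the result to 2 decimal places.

d' = 3.12

The hit rate is 160/160 = 1, so apply the 1/(2N) correction: H → 1 − 1/(2·160) = 0.99687.
z(H) = z(0.99687) = 2.734
z(FA) = z(0.35000) = -0.385
d' = 2.734 − (-0.385) = 3.119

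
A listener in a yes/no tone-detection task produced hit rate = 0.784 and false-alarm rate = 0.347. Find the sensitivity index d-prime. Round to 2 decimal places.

d-prime = 1.18

z(0.784) = 0.7858, z(0.347) = -0.3934
d' = z(H) − z(FA) = 0.7858 − (-0.3934) = 1.1792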